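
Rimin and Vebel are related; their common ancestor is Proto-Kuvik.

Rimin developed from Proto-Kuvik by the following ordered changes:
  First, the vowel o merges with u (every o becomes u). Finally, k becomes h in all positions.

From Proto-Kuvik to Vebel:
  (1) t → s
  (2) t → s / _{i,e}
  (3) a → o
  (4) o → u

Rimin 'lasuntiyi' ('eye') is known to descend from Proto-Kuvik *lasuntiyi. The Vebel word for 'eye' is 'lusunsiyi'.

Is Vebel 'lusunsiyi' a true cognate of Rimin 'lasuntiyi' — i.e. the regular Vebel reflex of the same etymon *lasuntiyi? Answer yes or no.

yes

Derive the expected Vebel reflex of *lasuntiyi:
Vebel: *lasuntiyi > lasunsiyi > losunsiyi > lusunsiyi  (by unconditioned shift, vowel merger, vowel merger)
Vebel 'lusunsiyi' matches the regular reflex exactly, so the pair is cognate.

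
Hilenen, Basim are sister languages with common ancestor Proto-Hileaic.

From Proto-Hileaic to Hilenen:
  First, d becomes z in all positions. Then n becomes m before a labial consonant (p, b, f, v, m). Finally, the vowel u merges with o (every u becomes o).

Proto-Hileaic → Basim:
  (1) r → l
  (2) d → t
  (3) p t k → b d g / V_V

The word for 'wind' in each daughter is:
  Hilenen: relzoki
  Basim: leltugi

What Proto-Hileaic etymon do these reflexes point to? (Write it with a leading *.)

*relduki

Position 5: Hilenen has o, Basim has u. Basim preserves u here (none of its changes turn any other segment into u), so the proto-segment is *u.
Position 4: Hilenen has z, Basim has t. Taking the neighbouring segments as reconstructed: Hilenen z could go back to *d or *z; Basim t could go back to *t or *d — the one source consistent with every daughter is *d.
Position 1: Hilenen has r, Basim has l. Hilenen preserves r here (none of its changes turn any other segment into r), so the proto-segment is *r.
Verify the candidate proto-form against each daughter:
Hilenen: start from *relduki.
  rule 1 (unconditioned shift): relduki → relzuki
  rule 2: no change — relzuki
  rule 3 (vowel merger): relzuki → relzoki
  ⇒ Hilenen relzoki
Basim: start from *relduki.
  rule 1 (unconditioned shift): relduki → lelduki
  rule 2 (unconditioned shift): lelduki → leltuki
  rule 3 (intervocalic voicing): leltuki → leltugi
  ⇒ Basim leltugi
Only *relduki yields all of Hilenen relzoki, Basim leltugi.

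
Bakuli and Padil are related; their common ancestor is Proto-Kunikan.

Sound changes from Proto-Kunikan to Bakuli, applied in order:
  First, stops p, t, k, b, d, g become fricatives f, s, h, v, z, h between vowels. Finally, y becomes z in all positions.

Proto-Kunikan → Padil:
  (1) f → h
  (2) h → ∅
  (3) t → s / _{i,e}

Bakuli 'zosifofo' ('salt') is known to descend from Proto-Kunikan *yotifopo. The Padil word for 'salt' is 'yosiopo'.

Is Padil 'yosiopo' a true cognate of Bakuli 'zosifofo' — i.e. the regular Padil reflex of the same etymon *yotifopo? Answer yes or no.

Derive the expected Padil reflex of *yotifopo:
Padil: *yotifopo
  yotifopo → yotihopo   [unconditioned shift]
  yotihopo → yotiopo   [h-loss]
  yotiopo → yosiopo   [palatalisation]
  giving Padil yosiopo.
Padil 'yosiopo' matches the regular reflex exactly, so the pair is cognate.

yes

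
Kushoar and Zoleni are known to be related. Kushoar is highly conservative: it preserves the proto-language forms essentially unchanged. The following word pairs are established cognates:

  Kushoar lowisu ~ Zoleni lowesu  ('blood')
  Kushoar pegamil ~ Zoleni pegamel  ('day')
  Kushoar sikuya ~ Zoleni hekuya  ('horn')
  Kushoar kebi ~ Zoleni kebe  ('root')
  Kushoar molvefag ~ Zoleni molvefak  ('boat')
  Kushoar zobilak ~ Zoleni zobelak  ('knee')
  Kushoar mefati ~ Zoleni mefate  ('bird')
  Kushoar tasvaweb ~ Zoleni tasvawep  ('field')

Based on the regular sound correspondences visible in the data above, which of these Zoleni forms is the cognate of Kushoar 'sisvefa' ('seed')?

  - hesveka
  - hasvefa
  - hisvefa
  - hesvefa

sikuya ~ hekuya — Kushoar s corresponds to Zoleni h word-initially before a front vowel.
lowisu ~ lowesu, pegamil ~ pegamel — Kushoar i corresponds to Zoleni e after a consonant, before a consonant other than r, m, n, p, b, f, v.
Applying these to Kushoar 'sisvefa':
  sisvefa → hisvefa   (s→h word-initially before a front vowel)
  hisvefa → hesvefa   (i→e after a consonant, before a consonant other than r, m, n, p, b, f, v)
So the Zoleni cognate is 'hesvefa'.

hesvefa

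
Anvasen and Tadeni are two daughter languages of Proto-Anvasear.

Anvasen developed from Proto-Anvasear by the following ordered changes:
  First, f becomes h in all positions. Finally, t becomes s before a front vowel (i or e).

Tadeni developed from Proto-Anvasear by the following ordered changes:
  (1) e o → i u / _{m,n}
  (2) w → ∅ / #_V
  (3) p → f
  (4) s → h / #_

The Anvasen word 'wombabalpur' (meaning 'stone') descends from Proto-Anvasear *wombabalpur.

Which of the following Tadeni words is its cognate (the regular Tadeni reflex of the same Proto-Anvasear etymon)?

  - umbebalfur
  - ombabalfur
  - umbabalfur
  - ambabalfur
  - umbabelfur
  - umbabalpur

umbabalfur

Tadeni: start from *wombabalpur.
  rule 1 (pre-nasal raising): wombabalpur → wumbabalpur
  rule 2 (glide loss): wumbabalpur → umbabalpur
  rule 3 (unconditioned shift): umbabalpur → umbabalfur
  rule 4: no change — umbabalfur
  ⇒ Tadeni umbabalfur
Among the options, 'umbabalfur' alone shows every Tadeni change applied in order.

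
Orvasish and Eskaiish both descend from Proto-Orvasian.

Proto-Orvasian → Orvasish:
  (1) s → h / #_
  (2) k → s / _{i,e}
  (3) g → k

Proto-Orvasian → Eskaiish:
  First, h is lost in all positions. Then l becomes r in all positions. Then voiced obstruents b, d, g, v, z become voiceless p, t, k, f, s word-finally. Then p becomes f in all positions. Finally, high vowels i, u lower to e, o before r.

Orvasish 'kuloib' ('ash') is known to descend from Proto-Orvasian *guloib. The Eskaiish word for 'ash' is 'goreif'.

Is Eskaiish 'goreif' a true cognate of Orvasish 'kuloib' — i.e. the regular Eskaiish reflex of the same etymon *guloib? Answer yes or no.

no

Derive the expected Eskaiish reflex of *guloib:
Eskaiish: *guloib
  guloib (rule 1 does not apply)
  guloib → guroib   [unconditioned shift]
  guroib → guroip   [final devoicing]
  guroip → guroif   [unconditioned shift]
  guroif → goroif   [pre-rhotic lowering]
  giving Eskaiish goroif.
The regular Eskaiish reflex would be 'goroif', but the attested form is 'goreif'. The correspondence is irregular, so they are not cognates (the Eskaiish form has a different source).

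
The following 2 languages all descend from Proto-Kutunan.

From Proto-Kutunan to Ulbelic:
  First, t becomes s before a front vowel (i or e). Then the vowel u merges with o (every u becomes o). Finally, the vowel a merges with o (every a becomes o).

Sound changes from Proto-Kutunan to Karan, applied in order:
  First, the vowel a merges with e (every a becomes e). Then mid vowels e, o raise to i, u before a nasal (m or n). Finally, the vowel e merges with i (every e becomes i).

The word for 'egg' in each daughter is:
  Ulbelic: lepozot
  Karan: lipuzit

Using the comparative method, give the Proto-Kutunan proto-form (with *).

*lepuzat

Position 4: Ulbelic has o, Karan has u. Taking the neighbouring segments as reconstructed: Ulbelic o could go back to *a or *o or *u; Karan u can only go back to *u — the one source consistent with every daughter is *u.
Position 2: Ulbelic has e, Karan has i. Ulbelic preserves e here (none of its changes turn any other segment into e), so the proto-segment is *e.
Continuing position by position gives *lepuzat; check it forward:
Ulbelic: *lepuzat
  lepuzat (rule 1 does not apply)
  lepuzat → lepozat   [vowel merger]
  lepozat → lepozot   [vowel merger]
  giving Ulbelic lepozot.
Karan: start from *lepuzat.
  rule 1 (vowel merger): lepuzat → lepuzet
  rule 2: no change — lepuzet
  rule 3 (vowel merger): lepuzet → lipuzit
  ⇒ Karan lipuzit
Only *lepuzat yields all of Ulbelic lepozot, Karan lipuzit.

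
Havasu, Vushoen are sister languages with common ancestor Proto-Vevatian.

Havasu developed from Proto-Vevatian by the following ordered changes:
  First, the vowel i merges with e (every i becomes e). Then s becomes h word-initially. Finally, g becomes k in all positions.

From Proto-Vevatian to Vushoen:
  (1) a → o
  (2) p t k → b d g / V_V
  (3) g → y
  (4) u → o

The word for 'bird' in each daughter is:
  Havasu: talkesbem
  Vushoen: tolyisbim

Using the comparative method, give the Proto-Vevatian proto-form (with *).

Position 2: Havasu has a, Vushoen has o. Havasu preserves a here (none of its changes turn any other segment into a), so the proto-segment is *a.
Position 5: Havasu has e, Vushoen has i. Vushoen preserves i here (none of its changes turn any other segment into i), so the proto-segment is *i.
This points to *talgisbim. Verify forward in each daughter:
Havasu: *talgisbim
  talgisbim → talgesbem   [vowel merger]
  talgesbem (rule 2 does not apply)
  talgesbem → talkesbem   [unconditioned shift]
  giving Havasu talkesbem.
Vushoen: *talgisbim
  talgisbim → tolgisbim   [vowel merger]
  tolgisbim (rule 2 does not apply)
  tolgisbim → tolyisbim   [unconditioned shift]
  tolyisbim (rule 4 does not apply)
  giving Vushoen tolyisbim.
Only *talgisbim yields all of Havasu talkesbem, Vushoen tolyisbim.

*talgisbim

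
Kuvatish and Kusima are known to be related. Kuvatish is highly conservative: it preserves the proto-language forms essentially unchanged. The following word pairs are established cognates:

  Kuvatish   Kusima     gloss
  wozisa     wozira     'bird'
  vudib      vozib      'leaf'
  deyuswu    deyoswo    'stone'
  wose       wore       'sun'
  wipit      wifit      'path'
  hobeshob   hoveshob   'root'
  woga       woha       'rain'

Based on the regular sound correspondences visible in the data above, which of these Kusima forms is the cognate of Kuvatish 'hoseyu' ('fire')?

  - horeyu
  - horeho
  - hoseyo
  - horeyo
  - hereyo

wose ~ wore — Kuvatish s corresponds to Kusima r between vowels (before a front vowel).
deyuswu ~ deyoswo — Kuvatish u corresponds to Kusima o word-finally.
Applying these to Kuvatish 'hoseyu':
  hoseyu → horeyu   (s→r between vowels (before a front vowel))
  horeyu → horeyo   (u→o word-finally)
So the Kusima cognate is 'horeyo'.

horeyo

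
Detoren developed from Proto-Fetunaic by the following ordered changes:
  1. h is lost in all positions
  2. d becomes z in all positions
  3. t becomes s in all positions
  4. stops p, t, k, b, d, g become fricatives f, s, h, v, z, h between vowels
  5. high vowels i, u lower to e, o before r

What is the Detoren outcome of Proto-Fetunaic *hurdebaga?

Detoren: *hurdebaga > urdebaga > urzebaga > urzevaha > orzevaha  (by h-loss, unconditioned shift, intervocalic lenition, pre-rhotic lowering)

orzevaha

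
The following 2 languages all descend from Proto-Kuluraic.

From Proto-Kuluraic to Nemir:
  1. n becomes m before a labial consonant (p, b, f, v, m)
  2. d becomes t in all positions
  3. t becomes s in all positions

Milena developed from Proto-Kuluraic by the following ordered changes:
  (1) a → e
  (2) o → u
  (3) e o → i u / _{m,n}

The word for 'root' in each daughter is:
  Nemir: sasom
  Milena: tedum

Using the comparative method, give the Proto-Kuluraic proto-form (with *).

Position 3: Nemir has s, Milena has d. Milena preserves d here (none of its changes turn any other segment into d), so the proto-segment is *d.
Position 4: Nemir has o, Milena has u. Nemir preserves o here (none of its changes turn any other segment into o), so the proto-segment is *o.
Position 2: Nemir has a, Milena has e. Nemir preserves a here (none of its changes turn any other segment into a), so the proto-segment is *a.
Verify the candidate proto-form against each daughter:
Nemir: start from *tadom.
  rule 1: no change — tadom
  rule 2 (unconditioned shift): tadom → tatom
  rule 3 (unconditioned shift): tatom → sasom
  ⇒ Nemir sasom
Milena: *tadom
  tadom → tedom   [vowel merger]
  tedom → tedum   [vowel merger]
  tedum (rule 3 does not apply)
  giving Milena tedum.
Only *tadom yields all of Nemir sasom, Milena tedum.

*tadom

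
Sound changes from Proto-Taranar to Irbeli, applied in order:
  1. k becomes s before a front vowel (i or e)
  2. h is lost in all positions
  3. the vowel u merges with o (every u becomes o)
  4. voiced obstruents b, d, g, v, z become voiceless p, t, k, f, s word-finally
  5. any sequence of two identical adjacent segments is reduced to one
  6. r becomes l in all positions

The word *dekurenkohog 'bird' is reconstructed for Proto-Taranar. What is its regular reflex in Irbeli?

dekolenkok

Irbeli: *dekurenkohog > dekurenkoog > dekorenkoog > dekorenkook > dekorenkok > dekolenkok  (by h-loss, vowel merger, final devoicing, degemination, unconditioned shift)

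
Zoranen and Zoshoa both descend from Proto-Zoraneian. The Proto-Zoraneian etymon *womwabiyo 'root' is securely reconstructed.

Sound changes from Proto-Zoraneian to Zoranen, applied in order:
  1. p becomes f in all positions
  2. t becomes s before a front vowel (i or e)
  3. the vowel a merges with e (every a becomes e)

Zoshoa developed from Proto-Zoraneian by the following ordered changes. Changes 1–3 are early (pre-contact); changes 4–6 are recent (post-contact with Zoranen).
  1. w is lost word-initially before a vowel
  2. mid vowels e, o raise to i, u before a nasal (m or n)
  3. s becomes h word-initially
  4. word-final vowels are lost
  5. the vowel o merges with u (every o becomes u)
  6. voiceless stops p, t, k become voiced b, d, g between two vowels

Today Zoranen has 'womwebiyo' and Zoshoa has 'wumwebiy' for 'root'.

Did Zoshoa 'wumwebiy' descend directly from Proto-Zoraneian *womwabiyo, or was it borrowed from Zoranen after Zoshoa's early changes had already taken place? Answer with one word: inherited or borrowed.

If inherited, *womwabiyo would pass through all of Zoshoa's changes:
Zoshoa: *womwabiyo
  womwabiyo → omwabiyo   [glide loss]
  omwabiyo → umwabiyo   [pre-nasal raising]
  umwabiyo (rule 3 does not apply)
  umwabiyo → umwabiy   [apocope]
  umwabiy (rule 5 does not apply)
  umwabiy (rule 6 does not apply)
  giving Zoshoa umwabiy.
If borrowed from Zoranen 'womwebiyo' after the early changes, it would undergo only the recent ones:
  rule 4 (apocope): womwebiyo → womwebiy
  rule 5 (vowel merger): womwebiy → wumwebiy
  rule 6 (intervocalic voicing): no change (wumwebiy)
  ⇒ as a loan: wumwebiy
Zoshoa 'wumwebiy' matches the loan outcome 'wumwebiy', not the inherited 'umwabiy' — it skipped the early Zoshoa changes, so it was borrowed from Zoranen.

borrowed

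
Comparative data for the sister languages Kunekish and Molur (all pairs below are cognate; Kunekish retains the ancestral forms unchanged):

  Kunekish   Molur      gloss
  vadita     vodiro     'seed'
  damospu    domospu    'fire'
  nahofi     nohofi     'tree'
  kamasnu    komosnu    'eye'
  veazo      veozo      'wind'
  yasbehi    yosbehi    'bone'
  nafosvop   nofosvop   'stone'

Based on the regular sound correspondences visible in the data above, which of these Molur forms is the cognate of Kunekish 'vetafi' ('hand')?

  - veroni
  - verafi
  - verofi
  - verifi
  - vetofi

verofi

vadita ~ vodiro — Kunekish t corresponds to Molur r between vowels (before a back vowel).
nafosvop ~ nofosvop — Kunekish a corresponds to Molur o after a consonant, before a labial obstruent.
Applying these to Kunekish 'vetafi':
  vetafi → verafi   (t→r between vowels (before a back vowel))
  verafi → verofi   (a→o after a consonant, before a labial obstruent)
So the Molur cognate is 'verofi'.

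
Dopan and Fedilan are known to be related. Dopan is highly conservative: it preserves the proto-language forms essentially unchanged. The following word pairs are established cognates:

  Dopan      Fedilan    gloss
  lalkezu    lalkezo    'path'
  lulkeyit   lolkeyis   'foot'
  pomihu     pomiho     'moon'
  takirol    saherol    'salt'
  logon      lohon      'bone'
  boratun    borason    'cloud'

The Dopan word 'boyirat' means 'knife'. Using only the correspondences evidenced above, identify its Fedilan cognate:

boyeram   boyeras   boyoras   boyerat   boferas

takirol ~ saherol — Dopan i corresponds to Fedilan e after a consonant, before r.
lulkeyit ~ lolkeyis — Dopan t corresponds to Fedilan s word-finally.
Applying these to Dopan 'boyirat':
  boyirat → boyerat   (i→e after a consonant, before r)
  boyerat → boyeras   (t→s word-finally)
So the Fedilan cognate is 'boyeras'.

boyeras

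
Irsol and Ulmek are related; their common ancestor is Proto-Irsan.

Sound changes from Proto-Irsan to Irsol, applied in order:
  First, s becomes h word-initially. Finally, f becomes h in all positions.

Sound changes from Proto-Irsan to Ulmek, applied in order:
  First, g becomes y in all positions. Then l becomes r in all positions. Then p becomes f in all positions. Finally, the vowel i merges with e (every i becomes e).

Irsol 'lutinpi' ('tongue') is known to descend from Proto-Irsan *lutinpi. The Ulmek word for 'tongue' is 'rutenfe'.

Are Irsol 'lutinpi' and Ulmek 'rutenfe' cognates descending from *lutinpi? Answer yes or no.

yes

Derive the expected Ulmek reflex of *lutinpi:
Ulmek: *lutinpi > rutinpi > rutinfi > rutenfe  (by unconditioned shift, unconditioned shift, vowel merger)
Ulmek 'rutenfe' matches the regular reflex exactly, so the pair is cognate.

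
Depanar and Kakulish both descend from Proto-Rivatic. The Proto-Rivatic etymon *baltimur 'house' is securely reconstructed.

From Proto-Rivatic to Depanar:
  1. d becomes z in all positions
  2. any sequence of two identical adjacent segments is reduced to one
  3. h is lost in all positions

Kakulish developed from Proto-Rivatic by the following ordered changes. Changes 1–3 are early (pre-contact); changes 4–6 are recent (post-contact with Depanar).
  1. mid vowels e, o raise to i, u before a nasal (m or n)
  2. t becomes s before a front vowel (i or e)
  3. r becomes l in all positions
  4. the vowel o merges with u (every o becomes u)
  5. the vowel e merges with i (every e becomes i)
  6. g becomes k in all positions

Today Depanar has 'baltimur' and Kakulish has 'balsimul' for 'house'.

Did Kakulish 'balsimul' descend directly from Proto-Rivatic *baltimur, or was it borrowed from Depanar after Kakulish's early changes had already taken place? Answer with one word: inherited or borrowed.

inherited

If inherited, *baltimur would pass through all of Kakulish's changes:
Kakulish: *baltimur
  baltimur (rule 1 does not apply)
  baltimur → balsimur   [palatalisation]
  balsimur → balsimul   [unconditioned shift]
  balsimul (rule 4 does not apply)
  balsimul (rule 5 does not apply)
  balsimul (rule 6 does not apply)
  giving Kakulish balsimul.
If borrowed from Depanar 'baltimur' after the early changes, it would undergo only the recent ones:
  rule 4 (vowel merger): no change (baltimur)
  rule 5 (vowel merger): no change (baltimur)
  rule 6 (unconditioned shift): no change (baltimur)
  ⇒ as a loan: baltimur
Kakulish 'balsimul' matches the inherited outcome exactly, so it is an inherited cognate, not a loan.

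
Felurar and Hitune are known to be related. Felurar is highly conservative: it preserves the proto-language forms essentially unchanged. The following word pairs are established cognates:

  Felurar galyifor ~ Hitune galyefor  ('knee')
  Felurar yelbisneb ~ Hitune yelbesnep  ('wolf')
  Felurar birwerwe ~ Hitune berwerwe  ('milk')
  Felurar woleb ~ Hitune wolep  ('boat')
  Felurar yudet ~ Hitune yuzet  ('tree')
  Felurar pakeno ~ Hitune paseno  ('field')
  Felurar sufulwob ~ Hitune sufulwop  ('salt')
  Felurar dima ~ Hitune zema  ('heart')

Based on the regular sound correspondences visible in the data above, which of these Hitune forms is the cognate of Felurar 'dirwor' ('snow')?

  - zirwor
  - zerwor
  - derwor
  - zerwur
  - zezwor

zerwor

dima ~ zema — Felurar d corresponds to Hitune z word-initially before a front vowel.
birwerwe ~ berwerwe — Felurar i corresponds to Hitune e after a consonant, before r.
Applying these to Felurar 'dirwor':
  dirwor → zirwor   (d→z word-initially before a front vowel)
  zirwor → zerwor   (i→e after a consonant, before r)
So the Hitune cognate is 'zerwor'.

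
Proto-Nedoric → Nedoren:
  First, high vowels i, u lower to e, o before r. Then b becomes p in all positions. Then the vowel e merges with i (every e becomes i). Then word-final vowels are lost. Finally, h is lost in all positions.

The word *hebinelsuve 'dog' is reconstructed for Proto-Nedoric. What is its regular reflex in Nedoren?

ipinilsuv

Nedoren: start from *hebinelsuve.
  rule 1: no change — hebinelsuve
  rule 2 (unconditioned shift): hebinelsuve → hepinelsuve
  rule 3 (vowel merger): hepinelsuve → hipinilsuvi
  rule 4 (apocope): hipinilsuvi → hipinilsuv
  rule 5 (h-loss): hipinilsuv → ipinilsuv
  ⇒ Nedoren ipinilsuv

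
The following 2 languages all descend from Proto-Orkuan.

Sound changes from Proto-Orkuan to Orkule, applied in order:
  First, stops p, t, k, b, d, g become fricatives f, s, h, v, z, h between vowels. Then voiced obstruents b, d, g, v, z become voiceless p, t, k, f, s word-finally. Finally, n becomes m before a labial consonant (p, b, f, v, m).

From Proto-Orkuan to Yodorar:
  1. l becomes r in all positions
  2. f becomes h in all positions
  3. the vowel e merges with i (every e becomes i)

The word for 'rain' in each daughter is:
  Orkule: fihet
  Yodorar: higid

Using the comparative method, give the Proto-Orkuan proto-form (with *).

Position 5: Orkule has t, Yodorar has d. Yodorar preserves d here (none of its changes turn any other segment into d), so the proto-segment is *d.
Position 1: Orkule has f, Yodorar has h. Taking the neighbouring segments as reconstructed: Orkule f can only go back to *f; Yodorar h could go back to *f or *h — the one source consistent with every daughter is *f.
This points to *figed. Verify forward in each daughter:
Orkule: start from *figed.
  rule 1 (intervocalic lenition): figed → fihed
  rule 2 (final devoicing): fihed → fihet
  rule 3: no change — fihet
  ⇒ Orkule fihet
Yodorar: start from *figed.
  rule 1: no change — figed
  rule 2 (unconditioned shift): figed → higed
  rule 3 (vowel merger): higed → higid
  ⇒ Yodorar higid
Only *figed yields all of Orkule fihet, Yodorar higid.

*figed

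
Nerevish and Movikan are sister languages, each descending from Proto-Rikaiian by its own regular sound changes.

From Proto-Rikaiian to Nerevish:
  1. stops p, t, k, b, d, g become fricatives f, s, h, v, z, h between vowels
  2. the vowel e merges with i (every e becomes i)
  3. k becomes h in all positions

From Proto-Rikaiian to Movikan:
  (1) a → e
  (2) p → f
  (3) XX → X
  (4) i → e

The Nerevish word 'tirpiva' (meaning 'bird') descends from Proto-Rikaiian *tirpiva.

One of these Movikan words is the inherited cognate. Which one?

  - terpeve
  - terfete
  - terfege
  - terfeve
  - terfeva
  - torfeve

terfeve

Movikan: start from *tirpiva.
  rule 1 (vowel merger): tirpiva → tirpive
  rule 2 (unconditioned shift): tirpive → tirfive
  rule 3: no change — tirfive
  rule 4 (vowel merger): tirfive → terfeve
  ⇒ Movikan terfeve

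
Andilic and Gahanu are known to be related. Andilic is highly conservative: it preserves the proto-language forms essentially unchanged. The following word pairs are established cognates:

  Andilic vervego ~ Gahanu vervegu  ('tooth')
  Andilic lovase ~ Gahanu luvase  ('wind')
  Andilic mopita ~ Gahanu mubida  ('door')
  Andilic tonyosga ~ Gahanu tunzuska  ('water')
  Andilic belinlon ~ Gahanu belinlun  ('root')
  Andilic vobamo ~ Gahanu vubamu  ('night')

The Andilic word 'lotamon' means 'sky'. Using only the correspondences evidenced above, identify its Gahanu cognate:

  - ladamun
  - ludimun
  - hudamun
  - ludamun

ludamun

tonyosga ~ tunzuska — Andilic o corresponds to Gahanu u after a consonant, before a consonant other than r, m, n, p, b, f, v.
mopita ~ mubida — Andilic t corresponds to Gahanu d between vowels (before a back vowel).
tonyosga ~ tunzuska, belinlon ~ belinlun — Andilic o corresponds to Gahanu u after a consonant, before a nasal.
Applying these to Andilic 'lotamon':
  lotamon → lutamon   (o→u after a consonant, before a consonant other than r, m, n, p, b, f, v)
  lutamon → ludamon   (t→d between vowels (before a back vowel))
  ludamon → ludamun   (o→u after a consonant, before a nasal)
So the Gahanu cognate is 'ludamun'.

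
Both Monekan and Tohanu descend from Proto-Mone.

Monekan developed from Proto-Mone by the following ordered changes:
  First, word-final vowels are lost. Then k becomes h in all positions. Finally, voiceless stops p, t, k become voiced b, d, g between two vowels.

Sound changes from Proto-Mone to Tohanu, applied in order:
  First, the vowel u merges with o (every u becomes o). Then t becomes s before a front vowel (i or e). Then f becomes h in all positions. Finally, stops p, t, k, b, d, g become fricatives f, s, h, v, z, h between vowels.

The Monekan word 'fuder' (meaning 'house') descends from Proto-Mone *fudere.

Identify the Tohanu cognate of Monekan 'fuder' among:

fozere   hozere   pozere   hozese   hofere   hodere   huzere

hozere

Tohanu: *fudere > fodere > hodere > hozere  (by vowel merger, unconditioned shift, intervocalic lenition)
Among the options, 'hozere' alone shows every Tohanu change applied in order.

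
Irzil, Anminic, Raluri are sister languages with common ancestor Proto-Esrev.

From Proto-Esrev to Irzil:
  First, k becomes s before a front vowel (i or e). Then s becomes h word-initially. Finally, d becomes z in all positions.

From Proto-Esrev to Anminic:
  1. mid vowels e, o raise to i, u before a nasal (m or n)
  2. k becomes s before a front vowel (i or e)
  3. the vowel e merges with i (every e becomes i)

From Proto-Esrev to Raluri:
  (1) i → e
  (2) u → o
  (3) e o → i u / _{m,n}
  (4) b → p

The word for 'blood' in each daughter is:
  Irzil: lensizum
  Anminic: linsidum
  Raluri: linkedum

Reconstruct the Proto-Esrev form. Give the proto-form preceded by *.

*lenkidum

Position 2: Irzil has e, Anminic has i, Raluri has i. Irzil preserves e here (none of its changes turn any other segment into e), so the proto-segment is *e.
Position 4: Irzil has s, Anminic has s, Raluri has k. Raluri preserves k here (none of its changes turn any other segment into k), so the proto-segment is *k.
Position 5: Irzil has i, Anminic has i, Raluri has e. Irzil preserves i here (none of its changes turn any other segment into i), so the proto-segment is *i.
Verify the candidate proto-form against each daughter:
Irzil: *lenkidum > lensidum > lensizum  (by palatalisation, unconditioned shift)
Anminic: start from *lenkidum.
  rule 1 (pre-nasal raising): lenkidum → linkidum
  rule 2 (palatalisation): linkidum → linsidum
  rule 3: no change — linsidum
  ⇒ Anminic linsidum
Raluri: *lenkidum
  lenkidum → lenkedum   [vowel merger]
  lenkedum → lenkedom   [vowel merger]
  lenkedom → linkedum   [pre-nasal raising]
  linkedum (rule 4 does not apply)
  giving Raluri linkedum.
Only *lenkidum yields all of Irzil lensizum, Anminic linsidum, Raluri linkedum.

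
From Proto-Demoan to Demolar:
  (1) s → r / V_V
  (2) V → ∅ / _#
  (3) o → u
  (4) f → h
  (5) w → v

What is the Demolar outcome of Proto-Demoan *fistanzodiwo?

histanzudiv

Demolar: *fistanzodiwo > fistanzodiw > fistanzudiw > histanzudiw > histanzudiv  (by apocope, vowel merger, unconditioned shift, unconditioned shift)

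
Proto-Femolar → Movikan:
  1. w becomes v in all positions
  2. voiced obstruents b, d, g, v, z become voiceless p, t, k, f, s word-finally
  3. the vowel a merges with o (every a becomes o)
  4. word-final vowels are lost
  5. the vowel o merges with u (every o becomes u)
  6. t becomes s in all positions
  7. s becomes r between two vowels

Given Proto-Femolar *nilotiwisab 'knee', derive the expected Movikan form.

Movikan: start from *nilotiwisab.
  rule 1 (unconditioned shift): nilotiwisab → nilotivisab
  rule 2 (final devoicing): nilotivisab → nilotivisap
  rule 3 (vowel merger): nilotivisap → nilotivisop
  rule 4: no change — nilotivisop
  rule 5 (vowel merger): nilotivisop → nilutivisup
  rule 6 (unconditioned shift): nilutivisup → nilusivisup
  rule 7 (rhotacism): nilusivisup → nilurivirup
  ⇒ Movikan nilurivirup

nilurivirup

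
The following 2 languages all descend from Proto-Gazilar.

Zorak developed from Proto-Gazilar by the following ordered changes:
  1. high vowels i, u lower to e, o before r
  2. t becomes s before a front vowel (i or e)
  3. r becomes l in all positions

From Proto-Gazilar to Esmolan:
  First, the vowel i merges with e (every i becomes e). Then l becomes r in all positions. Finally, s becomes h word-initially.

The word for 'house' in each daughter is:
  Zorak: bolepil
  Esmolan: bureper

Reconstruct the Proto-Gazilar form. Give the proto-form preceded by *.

Position 3: Zorak has l, Esmolan has r. Taking the neighbouring segments as reconstructed: Zorak l can only go back to *r; Esmolan r could go back to *l or *r — the one source consistent with every daughter is *r.
Position 7: Zorak has l, Esmolan has r. Taking the neighbouring segments as reconstructed: Zorak l can only go back to *l; Esmolan r could go back to *l or *r — the one source consistent with every daughter is *l.
Position 2: Zorak has o, Esmolan has u. Esmolan preserves u here (none of its changes turn any other segment into u), so the proto-segment is *u.
This points to *burepil. Verify forward in each daughter:
Zorak: start from *burepil.
  rule 1 (pre-rhotic lowering): burepil → borepil
  rule 2: no change — borepil
  rule 3 (unconditioned shift): borepil → bolepil
  ⇒ Zorak bolepil
Esmolan: *burepil
  burepil → burepel   [vowel merger]
  burepel → bureper   [unconditioned shift]
  bureper (rule 3 does not apply)
  giving Esmolan bureper.
Only *burepil yields all of Zorak bolepil, Esmolan bureper.

*burepil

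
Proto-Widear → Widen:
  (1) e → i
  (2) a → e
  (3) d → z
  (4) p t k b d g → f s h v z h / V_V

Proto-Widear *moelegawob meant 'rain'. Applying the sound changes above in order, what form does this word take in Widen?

Widen: *moelegawob > moiligawob > moiligewob > moilihewob  (by vowel merger, vowel merger, intervocalic lenition)

moilihewob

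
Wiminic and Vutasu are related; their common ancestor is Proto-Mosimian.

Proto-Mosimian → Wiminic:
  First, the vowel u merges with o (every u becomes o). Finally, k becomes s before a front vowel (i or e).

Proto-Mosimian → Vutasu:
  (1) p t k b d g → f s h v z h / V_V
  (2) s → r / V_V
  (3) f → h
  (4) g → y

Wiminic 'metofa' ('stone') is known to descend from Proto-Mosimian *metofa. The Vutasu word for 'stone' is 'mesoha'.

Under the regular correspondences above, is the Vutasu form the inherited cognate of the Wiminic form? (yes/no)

Derive the expected Vutasu reflex of *metofa:
Vutasu: *metofa
  metofa → mesofa   [intervocalic lenition]
  mesofa → merofa   [rhotacism]
  merofa → meroha   [unconditioned shift]
  meroha (rule 4 does not apply)
  giving Vutasu meroha.
The regular Vutasu reflex would be 'meroha', but the attested form is 'mesoha'. The correspondence is irregular, so they are not cognates (the Vutasu form has a different source).

no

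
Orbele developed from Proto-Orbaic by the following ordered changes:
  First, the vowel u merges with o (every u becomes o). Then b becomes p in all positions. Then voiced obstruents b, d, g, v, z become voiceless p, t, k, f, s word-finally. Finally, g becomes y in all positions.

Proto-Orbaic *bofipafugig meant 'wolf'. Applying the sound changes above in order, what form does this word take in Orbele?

Orbele: *bofipafugig > bofipafogig > pofipafogig > pofipafogik > pofipafoyik  (by vowel merger, unconditioned shift, final devoicing, unconditioned shift)

pofipafoyik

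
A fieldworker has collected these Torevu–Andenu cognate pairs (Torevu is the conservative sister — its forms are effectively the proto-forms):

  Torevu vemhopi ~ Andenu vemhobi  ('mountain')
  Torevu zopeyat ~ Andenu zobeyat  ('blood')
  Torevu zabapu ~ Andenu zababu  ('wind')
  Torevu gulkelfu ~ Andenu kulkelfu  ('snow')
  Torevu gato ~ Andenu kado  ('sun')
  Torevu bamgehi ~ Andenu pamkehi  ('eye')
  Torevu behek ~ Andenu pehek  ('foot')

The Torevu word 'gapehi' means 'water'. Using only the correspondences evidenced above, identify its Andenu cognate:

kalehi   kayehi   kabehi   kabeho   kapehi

kabehi

gato ~ kado — Torevu g corresponds to Andenu k word-initially before a back vowel.
zopeyat ~ zobeyat — Torevu p corresponds to Andenu b between vowels (before a front vowel).
Applying these to Torevu 'gapehi':
  gapehi → kapehi   (g→k word-initially before a back vowel)
  kapehi → kabehi   (p→b between vowels (before a front vowel))
So the Andenu cognate is 'kabehi'.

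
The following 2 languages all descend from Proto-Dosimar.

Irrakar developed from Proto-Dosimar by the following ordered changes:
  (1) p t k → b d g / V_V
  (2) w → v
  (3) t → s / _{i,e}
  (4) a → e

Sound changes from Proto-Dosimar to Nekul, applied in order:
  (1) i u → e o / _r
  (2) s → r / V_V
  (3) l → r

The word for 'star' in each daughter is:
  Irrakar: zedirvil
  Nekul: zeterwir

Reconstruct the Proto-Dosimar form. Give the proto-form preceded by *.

*zetirwil

Position 6: Irrakar has v, Nekul has w. Nekul preserves w here (none of its changes turn any other segment into w), so the proto-segment is *w.
Position 3: Irrakar has d, Nekul has t. Nekul preserves t here (none of its changes turn any other segment into t), so the proto-segment is *t.
Position 8: Irrakar has l, Nekul has r. Irrakar preserves l here (none of its changes turn any other segment into l), so the proto-segment is *l.
This points to *zetirwil. Verify forward in each daughter:
Irrakar: *zetirwil
  zetirwil → zedirwil   [intervocalic voicing]
  zedirwil → zedirvil   [unconditioned shift]
  zedirvil (rule 3 does not apply)
  zedirvil (rule 4 does not apply)
  giving Irrakar zedirvil.
Nekul: start from *zetirwil.
  rule 1 (pre-rhotic lowering): zetirwil → zeterwil
  rule 2: no change — zeterwil
  rule 3 (unconditioned shift): zeterwil → zeterwir
  ⇒ Nekul zeterwir
No other proto-form is consistent with every reflex, so the reconstruction is *zetirwil.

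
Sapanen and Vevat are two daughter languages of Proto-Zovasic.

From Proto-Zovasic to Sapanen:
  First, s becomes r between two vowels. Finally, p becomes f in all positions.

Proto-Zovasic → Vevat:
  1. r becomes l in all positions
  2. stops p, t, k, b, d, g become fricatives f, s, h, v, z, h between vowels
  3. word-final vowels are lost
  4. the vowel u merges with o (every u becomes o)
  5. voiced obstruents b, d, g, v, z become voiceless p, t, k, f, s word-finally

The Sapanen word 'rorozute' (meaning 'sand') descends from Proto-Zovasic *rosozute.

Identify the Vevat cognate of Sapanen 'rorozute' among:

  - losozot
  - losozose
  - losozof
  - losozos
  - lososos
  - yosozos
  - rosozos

Vevat: *rosozute > losozute > losozuse > losozus > losozos  (by unconditioned shift, intervocalic lenition, apocope, vowel merger)
Only 'losozos' matches the regular Vevat development of *rosozute.

losozos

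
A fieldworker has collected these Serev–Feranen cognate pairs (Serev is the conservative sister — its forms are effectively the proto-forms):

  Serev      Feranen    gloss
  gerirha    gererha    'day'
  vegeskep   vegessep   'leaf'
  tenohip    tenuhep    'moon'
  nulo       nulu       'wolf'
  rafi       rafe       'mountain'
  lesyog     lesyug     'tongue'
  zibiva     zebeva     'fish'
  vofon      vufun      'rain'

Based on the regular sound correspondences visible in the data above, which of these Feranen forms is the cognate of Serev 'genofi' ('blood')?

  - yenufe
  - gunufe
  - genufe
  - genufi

vofon ~ vufun — Serev o corresponds to Feranen u after a consonant, before a labial obstruent.
rafi ~ rafe — Serev i corresponds to Feranen e word-finally.
Applying these to Serev 'genofi':
  genofi → genufi   (o→u after a consonant, before a labial obstruent)
  genufi → genufe   (i→e word-finally)
So the Feranen cognate is 'genufe'.

genufe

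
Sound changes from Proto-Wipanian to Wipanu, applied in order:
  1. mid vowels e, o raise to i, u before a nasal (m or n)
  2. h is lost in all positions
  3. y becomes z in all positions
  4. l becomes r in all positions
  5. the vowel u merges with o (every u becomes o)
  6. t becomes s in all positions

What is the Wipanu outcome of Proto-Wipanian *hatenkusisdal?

Wipanu: *hatenkusisdal
  hatenkusisdal → hatinkusisdal   [pre-nasal raising]
  hatinkusisdal → atinkusisdal   [h-loss]
  atinkusisdal (rule 3 does not apply)
  atinkusisdal → atinkusisdar   [unconditioned shift]
  atinkusisdar → atinkosisdar   [vowel merger]
  atinkosisdar → asinkosisdar   [unconditioned shift]
  giving Wipanu asinkosisdar.

asinkosisdar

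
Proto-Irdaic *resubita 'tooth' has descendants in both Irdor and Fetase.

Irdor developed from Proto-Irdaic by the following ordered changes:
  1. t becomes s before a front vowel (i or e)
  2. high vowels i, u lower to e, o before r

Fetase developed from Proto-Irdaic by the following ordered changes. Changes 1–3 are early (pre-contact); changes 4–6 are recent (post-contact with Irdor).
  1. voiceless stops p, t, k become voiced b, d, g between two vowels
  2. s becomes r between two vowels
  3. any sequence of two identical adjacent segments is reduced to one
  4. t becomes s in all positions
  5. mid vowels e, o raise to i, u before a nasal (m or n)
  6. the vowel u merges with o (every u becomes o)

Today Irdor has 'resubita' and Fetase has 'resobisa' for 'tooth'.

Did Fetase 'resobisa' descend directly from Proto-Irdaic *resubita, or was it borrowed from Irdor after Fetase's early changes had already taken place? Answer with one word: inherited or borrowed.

borrowed

If inherited, *resubita would pass through all of Fetase's changes:
Fetase: start from *resubita.
  rule 1 (intervocalic voicing): resubita → resubida
  rule 2 (rhotacism): resubida → rerubida
  rule 3: no change — rerubida
  rule 4: no change — rerubida
  rule 5: no change — rerubida
  rule 6 (vowel merger): rerubida → rerobida
  ⇒ Fetase rerobida
If borrowed from Irdor 'resubita' after the early changes, it would undergo only the recent ones:
  rule 4 (unconditioned shift): resubita → resubisa
  rule 5 (pre-nasal raising): no change (resubisa)
  rule 6 (vowel merger): resubisa → resobisa
  ⇒ as a loan: resobisa
Fetase 'resobisa' matches the loan outcome 'resobisa', not the inherited 'rerobida' — it skipped the early Fetase changes, so it was borrowed from Irdor.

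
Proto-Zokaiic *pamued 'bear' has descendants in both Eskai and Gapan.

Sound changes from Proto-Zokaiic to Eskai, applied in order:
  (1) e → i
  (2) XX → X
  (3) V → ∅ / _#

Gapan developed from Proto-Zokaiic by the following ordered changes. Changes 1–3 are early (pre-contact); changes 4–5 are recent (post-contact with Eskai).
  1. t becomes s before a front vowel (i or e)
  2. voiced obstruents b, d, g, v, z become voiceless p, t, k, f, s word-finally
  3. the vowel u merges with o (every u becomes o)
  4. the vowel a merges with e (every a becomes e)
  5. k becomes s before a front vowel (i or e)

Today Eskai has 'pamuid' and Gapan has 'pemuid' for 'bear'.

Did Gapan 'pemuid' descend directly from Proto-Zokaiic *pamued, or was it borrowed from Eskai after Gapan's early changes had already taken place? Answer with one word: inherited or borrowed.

If inherited, *pamued would pass through all of Gapan's changes:
Gapan: *pamued
  pamued (rule 1 does not apply)
  pamued → pamuet   [final devoicing]
  pamuet → pamoet   [vowel merger]
  pamoet → pemoet   [vowel merger]
  pemoet (rule 5 does not apply)
  giving Gapan pemoet.
If borrowed from Eskai 'pamuid' after the early changes, it would undergo only the recent ones:
  rule 4 (vowel merger): pamuid → pemuid
  rule 5 (palatalisation): no change (pemuid)
  ⇒ as a loan: pemuid
Gapan 'pemuid' matches the loan outcome 'pemuid', not the inherited 'pemoet' — it skipped the early Gapan changes, so it was borrowed from Eskai.

borrowed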